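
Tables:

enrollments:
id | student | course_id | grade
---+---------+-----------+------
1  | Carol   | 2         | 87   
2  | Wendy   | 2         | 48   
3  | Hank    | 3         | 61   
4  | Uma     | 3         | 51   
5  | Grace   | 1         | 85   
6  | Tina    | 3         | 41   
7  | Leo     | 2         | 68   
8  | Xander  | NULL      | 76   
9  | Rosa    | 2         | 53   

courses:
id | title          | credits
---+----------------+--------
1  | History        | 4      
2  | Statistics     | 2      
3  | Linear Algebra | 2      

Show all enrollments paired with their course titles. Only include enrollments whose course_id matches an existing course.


INNER JOIN keeps only enrollments rows whose course_id matches an id in courses. Walk through each enrollment:
  - enrollment 1 (Carol): course_id=2 -> matches Statistics
  - enrollment 2 (Wendy): course_id=2 -> matches Statistics
  - enrollment 3 (Hank): course_id=3 -> matches Linear Algebra
  - enrollment 4 (Uma): course_id=3 -> matches Linear Algebra
  - enrollment 5 (Grace): course_id=1 -> matches History
  - enrollment 6 (Tina): course_id=3 -> matches Linear Algebra
  - enrollment 7 (Leo): course_id=2 -> matches Statistics
  - enrollment 8 (Xander): course_id=NULL, no match -> dropped
  - enrollment 9 (Rosa): course_id=2 -> matches Statistics
So 1 of 9 rows is dropped.

SQL:
SELECT a.student, b.title AS course
FROM enrollments a
INNER JOIN courses b ON a.course_id = b.id

Result:
student | course        
--------+---------------
Carol   | Statistics    
Wendy   | Statistics    
Hank    | Linear Algebra
Uma     | Linear Algebra
Grace   | History       
Tina    | Linear Algebra
Leo     | Statistics    
Rosa    | Statistics    


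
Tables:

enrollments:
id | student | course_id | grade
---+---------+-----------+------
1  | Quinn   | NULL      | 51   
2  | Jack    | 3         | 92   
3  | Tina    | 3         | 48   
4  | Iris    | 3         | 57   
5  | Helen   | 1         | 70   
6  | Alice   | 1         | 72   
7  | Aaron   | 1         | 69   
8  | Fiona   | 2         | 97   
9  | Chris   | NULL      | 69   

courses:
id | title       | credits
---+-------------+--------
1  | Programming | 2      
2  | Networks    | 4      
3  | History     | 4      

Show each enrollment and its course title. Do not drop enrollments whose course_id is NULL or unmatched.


LEFT JOIN keeps every row from enrollments (the left table); where course_id has no match in courses, the course columns become NULL. Walk through each enrollment:
  - enrollment 1 (Quinn): course_id=NULL, no match -> kept with NULL
  - enrollment 2 (Jack): course_id=3 -> matches History
  - enrollment 3 (Tina): course_id=3 -> matches History
  - enrollment 4 (Iris): course_id=3 -> matches History
  - enrollment 5 (Helen): course_id=1 -> matches Programming
  - enrollment 6 (Alice): course_id=1 -> matches Programming
  - enrollment 7 (Aaron): course_id=1 -> matches Programming
  - enrollment 8 (Fiona): course_id=2 -> matches Networks
  - enrollment 9 (Chris): course_id=NULL, no match -> kept with NULL
All 9 rows appear; 2 have NULL course.

SQL:
SELECT a.student, b.title AS course
FROM enrollments a
LEFT JOIN courses b ON a.course_id = b.id

Result:
student | course     
--------+------------
Quinn   | NULL       
Jack    | History    
Tina    | History    
Iris    | History    
Helen   | Programming
Alice   | Programming
Aaron   | Programming
Fiona   | Networks   
Chris   | NULL       


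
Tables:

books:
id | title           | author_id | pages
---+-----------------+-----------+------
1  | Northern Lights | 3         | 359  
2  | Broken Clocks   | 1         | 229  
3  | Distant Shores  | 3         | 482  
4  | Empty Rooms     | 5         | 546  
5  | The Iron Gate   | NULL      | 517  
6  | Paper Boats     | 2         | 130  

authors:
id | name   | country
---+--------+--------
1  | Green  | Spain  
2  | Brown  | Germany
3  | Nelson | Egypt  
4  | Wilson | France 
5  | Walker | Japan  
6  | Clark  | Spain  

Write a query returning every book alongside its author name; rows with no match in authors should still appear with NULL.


LEFT JOIN keeps every row from books (the left table); where author_id has no match in authors, the author columns become NULL. Walk through each book:
  - book 1 (Northern Lights): author_id=3 -> matches Nelson
  - book 2 (Broken Clocks): author_id=1 -> matches Green
  - book 3 (Distant Shores): author_id=3 -> matches Nelson
  - book 4 (Empty Rooms): author_id=5 -> matches Walker
  - book 5 (The Iron Gate): author_id=NULL, no match -> kept with NULL
  - book 6 (Paper Boats): author_id=2 -> matches Brown
All 6 rows appear; 1 has NULL author.

SQL:
SELECT a.title, b.name AS author
FROM books a
LEFT JOIN authors b ON a.author_id = b.id

Result:
title           | author
----------------+-------
Northern Lights | Nelson
Broken Clocks   | Green 
Distant Shores  | Nelson
Empty Rooms     | Walker
The Iron Gate   | NULL  
Paper Boats     | Brown 


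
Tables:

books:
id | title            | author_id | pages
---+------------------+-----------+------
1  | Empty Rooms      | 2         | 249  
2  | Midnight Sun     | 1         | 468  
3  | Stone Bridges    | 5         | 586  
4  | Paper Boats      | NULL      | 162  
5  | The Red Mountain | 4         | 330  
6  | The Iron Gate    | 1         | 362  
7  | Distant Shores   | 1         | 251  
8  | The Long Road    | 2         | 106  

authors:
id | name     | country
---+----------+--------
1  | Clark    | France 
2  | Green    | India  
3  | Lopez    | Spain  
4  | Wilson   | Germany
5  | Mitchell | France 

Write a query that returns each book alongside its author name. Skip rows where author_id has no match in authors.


INNER JOIN keeps only books rows whose author_id matches an id in authors. Walk through each book:
  - book 1 (Empty Rooms): author_id=2 -> matches Green
  - book 2 (Midnight Sun): author_id=1 -> matches Clark
  - book 3 (Stone Bridges): author_id=5 -> matches Mitchell
  - book 4 (Paper Boats): author_id=NULL, no match -> dropped
  - book 5 (The Red Mountain): author_id=4 -> matches Wilson
  - book 6 (The Iron Gate): author_id=1 -> matches Clark
  - book 7 (Distant Shores): author_id=1 -> matches Clark
  - book 8 (The Long Road): author_id=2 -> matches Green
So 1 of 8 rows is dropped.

SQL:
SELECT a.title, b.name AS author
FROM books a
INNER JOIN authors b ON a.author_id = b.id

Result:
title            | author  
-----------------+---------
Empty Rooms      | Green   
Midnight Sun     | Clark   
Stone Bridges    | Mitchell
The Red Mountain | Wilson  
The Iron Gate    | Clark   
Distant Shores   | Clark   
The Long Road    | Green   


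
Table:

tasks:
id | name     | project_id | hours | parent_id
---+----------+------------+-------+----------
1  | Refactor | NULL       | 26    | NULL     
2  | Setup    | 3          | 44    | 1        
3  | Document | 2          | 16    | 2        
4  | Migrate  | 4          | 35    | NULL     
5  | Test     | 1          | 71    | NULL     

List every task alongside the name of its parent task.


This is a self-join: tasks is joined to a second copy of itself, matching each row's parent_id to another row's id. Use LEFT JOIN so rows with parent_id=NULL are kept.
  - task 1 (Refactor): parent_id=NULL -> NULL
  - task 2 (Setup): parent_id=1 -> Refactor
  - task 3 (Document): parent_id=2 -> Setup
  - task 4 (Migrate): parent_id=NULL -> NULL
  - task 5 (Test): parent_id=NULL -> NULL

SQL:
SELECT a.name AS item, b.name AS parent
FROM tasks a
LEFT JOIN tasks b ON a.parent_id = b.id

Result:
item     | parent  
---------+---------
Refactor | NULL    
Setup    | Refactor
Document | Setup   
Migrate  | NULL    
Test     | NULL    


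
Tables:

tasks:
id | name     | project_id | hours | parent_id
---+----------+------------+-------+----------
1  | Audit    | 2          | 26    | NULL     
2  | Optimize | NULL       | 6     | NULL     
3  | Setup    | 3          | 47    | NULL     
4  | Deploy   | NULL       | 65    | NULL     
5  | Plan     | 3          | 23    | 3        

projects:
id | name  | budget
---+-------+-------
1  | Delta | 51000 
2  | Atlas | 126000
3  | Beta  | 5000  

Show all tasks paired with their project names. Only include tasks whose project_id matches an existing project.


INNER JOIN keeps only tasks rows whose project_id matches an id in projects. Walk through each task:
  - task 1 (Audit): project_id=2 -> matches Atlas
  - task 2 (Optimize): project_id=NULL, no match -> dropped
  - task 3 (Setup): project_id=3 -> matches Beta
  - task 4 (Deploy): project_id=NULL, no match -> dropped
  - task 5 (Plan): project_id=3 -> matches Beta
So 2 of 5 rows are dropped.

SQL:
SELECT a.name, b.name AS project
FROM tasks a
INNER JOIN projects b ON a.project_id = b.id

Result:
name  | project
------+--------
Audit | Atlas  
Setup | Beta   
Plan  | Beta   


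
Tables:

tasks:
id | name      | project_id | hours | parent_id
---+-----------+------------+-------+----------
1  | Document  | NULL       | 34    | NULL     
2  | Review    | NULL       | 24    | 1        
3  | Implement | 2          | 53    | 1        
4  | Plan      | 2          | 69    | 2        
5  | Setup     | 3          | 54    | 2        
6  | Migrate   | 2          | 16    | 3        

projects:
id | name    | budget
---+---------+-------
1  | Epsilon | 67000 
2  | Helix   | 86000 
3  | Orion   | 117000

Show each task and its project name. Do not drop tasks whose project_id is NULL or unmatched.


LEFT JOIN keeps every row from tasks (the left table); where project_id has no match in projects, the project columns become NULL. Walk through each task:
  - task 1 (Document): project_id=NULL, no match -> kept with NULL
  - task 2 (Review): project_id=NULL, no match -> kept with NULL
  - task 3 (Implement): project_id=2 -> matches Helix
  - task 4 (Plan): project_id=2 -> matches Helix
  - task 5 (Setup): project_id=3 -> matches Orion
  - task 6 (Migrate): project_id=2 -> matches Helix
All 6 rows appear; 2 have NULL project.

SQL:
SELECT a.name, b.name AS project
FROM tasks a
LEFT JOIN projects b ON a.project_id = b.id

Result:
name      | project
----------+--------
Document  | NULL   
Review    | NULL   
Implement | Helix  
Plan      | Helix  
Setup     | Orion  
Migrate   | Helix  


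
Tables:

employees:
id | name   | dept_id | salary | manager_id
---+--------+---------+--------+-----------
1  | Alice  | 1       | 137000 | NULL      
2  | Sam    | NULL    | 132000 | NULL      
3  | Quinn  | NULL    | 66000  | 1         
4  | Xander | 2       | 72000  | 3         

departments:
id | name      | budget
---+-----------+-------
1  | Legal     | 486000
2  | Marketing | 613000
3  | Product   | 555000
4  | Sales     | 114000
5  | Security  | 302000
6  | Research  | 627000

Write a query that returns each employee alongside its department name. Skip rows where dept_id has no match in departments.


INNER JOIN keeps only employees rows whose dept_id matches an id in departments. Walk through each employee:
  - employee 1 (Alice): dept_id=1 -> matches Legal
  - employee 2 (Sam): dept_id=NULL, no match -> dropped
  - employee 3 (Quinn): dept_id=NULL, no match -> dropped
  - employee 4 (Xander): dept_id=2 -> matches Marketing
So 2 of 4 rows are dropped.

SQL:
SELECT a.name, b.name AS department
FROM employees a
INNER JOIN departments b ON a.dept_id = b.id

Result:
name   | department
-------+-----------
Alice  | Legal     
Xander | Marketing 


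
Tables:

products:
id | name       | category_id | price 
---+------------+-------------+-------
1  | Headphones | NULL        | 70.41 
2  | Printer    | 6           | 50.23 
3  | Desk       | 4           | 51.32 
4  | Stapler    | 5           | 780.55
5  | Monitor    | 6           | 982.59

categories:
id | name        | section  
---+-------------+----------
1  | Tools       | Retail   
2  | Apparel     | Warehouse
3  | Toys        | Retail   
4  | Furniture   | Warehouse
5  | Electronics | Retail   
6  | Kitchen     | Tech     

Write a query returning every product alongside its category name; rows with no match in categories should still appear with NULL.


LEFT JOIN keeps every row from products (the left table); where category_id has no match in categories, the category columns become NULL. Walk through each product:
  - product 1 (Headphones): category_id=NULL, no match -> kept with NULL
  - product 2 (Printer): category_id=6 -> matches Kitchen
  - product 3 (Desk): category_id=4 -> matches Furniture
  - product 4 (Stapler): category_id=5 -> matches Electronics
  - product 5 (Monitor): category_id=6 -> matches Kitchen
All 5 rows appear; 1 has NULL category.

SQL:
SELECT a.name, b.name AS category
FROM products a
LEFT JOIN categories b ON a.category_id = b.id

Result:
name       | category   
-----------+------------
Headphones | NULL       
Printer    | Kitchen    
Desk       | Furniture  
Stapler    | Electronics
Monitor    | Kitchen    


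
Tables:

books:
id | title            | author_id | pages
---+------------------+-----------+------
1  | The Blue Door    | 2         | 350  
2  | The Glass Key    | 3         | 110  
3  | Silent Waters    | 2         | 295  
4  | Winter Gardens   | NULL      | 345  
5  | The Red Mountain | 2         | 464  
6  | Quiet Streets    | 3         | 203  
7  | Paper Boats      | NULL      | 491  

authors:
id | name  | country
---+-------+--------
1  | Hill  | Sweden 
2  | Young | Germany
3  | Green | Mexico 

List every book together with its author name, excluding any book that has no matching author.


INNER JOIN keeps only books rows whose author_id matches an id in authors. Walk through each book:
  - book 1 (The Blue Door): author_id=2 -> matches Young
  - book 2 (The Glass Key): author_id=3 -> matches Green
  - book 3 (Silent Waters): author_id=2 -> matches Young
  - book 4 (Winter Gardens): author_id=NULL, no match -> dropped
  - book 5 (The Red Mountain): author_id=2 -> matches Young
  - book 6 (Quiet Streets): author_id=3 -> matches Green
  - book 7 (Paper Boats): author_id=NULL, no match -> dropped
So 2 of 7 rows are dropped.

SQL:
SELECT a.title, b.name AS author
FROM books a
INNER JOIN authors b ON a.author_id = b.id

Result:
title            | author
-----------------+-------
The Blue Door    | Young 
The Glass Key    | Green 
Silent Waters    | Young 
The Red Mountain | Young 
Quiet Streets    | Green 


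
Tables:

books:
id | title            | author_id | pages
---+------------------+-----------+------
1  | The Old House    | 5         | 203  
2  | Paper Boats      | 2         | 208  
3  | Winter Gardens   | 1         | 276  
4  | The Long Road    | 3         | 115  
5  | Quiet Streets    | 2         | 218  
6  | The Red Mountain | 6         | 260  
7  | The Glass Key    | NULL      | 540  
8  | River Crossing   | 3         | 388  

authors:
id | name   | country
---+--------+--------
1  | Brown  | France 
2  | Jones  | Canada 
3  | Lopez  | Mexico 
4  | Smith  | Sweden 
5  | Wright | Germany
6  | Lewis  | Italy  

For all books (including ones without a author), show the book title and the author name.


LEFT JOIN keeps every row from books (the left table); where author_id has no match in authors, the author columns become NULL. Walk through each book:
  - book 1 (The Old House): author_id=5 -> matches Wright
  - book 2 (Paper Boats): author_id=2 -> matches Jones
  - book 3 (Winter Gardens): author_id=1 -> matches Brown
  - book 4 (The Long Road): author_id=3 -> matches Lopez
  - book 5 (Quiet Streets): author_id=2 -> matches Jones
  - book 6 (The Red Mountain): author_id=6 -> matches Lewis
  - book 7 (The Glass Key): author_id=NULL, no match -> kept with NULL
  - book 8 (River Crossing): author_id=3 -> matches Lopez
All 8 rows appear; 1 has NULL author.

SQL:
SELECT a.title, b.name AS author
FROM books a
LEFT JOIN authors b ON a.author_id = b.id

Result:
title            | author
-----------------+-------
The Old House    | Wright
Paper Boats      | Jones 
Winter Gardens   | Brown 
The Long Road    | Lopez 
Quiet Streets    | Jones 
The Red Mountain | Lewis 
The Glass Key    | NULL  
River Crossing   | Lopez 


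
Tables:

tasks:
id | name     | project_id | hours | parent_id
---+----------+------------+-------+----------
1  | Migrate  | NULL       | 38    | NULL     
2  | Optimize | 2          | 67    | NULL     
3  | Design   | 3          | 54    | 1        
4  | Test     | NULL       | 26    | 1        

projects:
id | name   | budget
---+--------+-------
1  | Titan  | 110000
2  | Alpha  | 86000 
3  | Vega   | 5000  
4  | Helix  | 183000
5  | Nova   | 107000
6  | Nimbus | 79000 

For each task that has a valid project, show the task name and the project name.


INNER JOIN keeps only tasks rows whose project_id matches an id in projects. Walk through each task:
  - task 1 (Migrate): project_id=NULL, no match -> dropped
  - task 2 (Optimize): project_id=2 -> matches Alpha
  - task 3 (Design): project_id=3 -> matches Vega
  - task 4 (Test): project_id=NULL, no match -> dropped
So 2 of 4 rows are dropped.

SQL:
SELECT a.name, b.name AS project
FROM tasks a
INNER JOIN projects b ON a.project_id = b.id

Result:
name     | project
---------+--------
Optimize | Alpha  
Design   | Vega   


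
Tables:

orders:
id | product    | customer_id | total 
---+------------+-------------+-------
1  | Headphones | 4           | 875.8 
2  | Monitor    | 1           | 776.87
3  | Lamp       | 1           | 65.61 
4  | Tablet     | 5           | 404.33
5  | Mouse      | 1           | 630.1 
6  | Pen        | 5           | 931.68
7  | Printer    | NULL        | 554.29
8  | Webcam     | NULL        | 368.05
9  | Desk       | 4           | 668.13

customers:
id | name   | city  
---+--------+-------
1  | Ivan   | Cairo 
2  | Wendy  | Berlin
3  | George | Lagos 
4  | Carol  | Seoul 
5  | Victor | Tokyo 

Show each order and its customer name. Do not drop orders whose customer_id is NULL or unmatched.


LEFT JOIN keeps every row from orders (the left table); where customer_id has no match in customers, the customer columns become NULL. Walk through each order:
  - order 1 (Headphones): customer_id=4 -> matches Carol
  - order 2 (Monitor): customer_id=1 -> matches Ivan
  - order 3 (Lamp): customer_id=1 -> matches Ivan
  - order 4 (Tablet): customer_id=5 -> matches Victor
  - order 5 (Mouse): customer_id=1 -> matches Ivan
  - order 6 (Pen): customer_id=5 -> matches Victor
  - order 7 (Printer): customer_id=NULL, no match -> kept with NULL
  - order 8 (Webcam): customer_id=NULL, no match -> kept with NULL
  - order 9 (Desk): customer_id=4 -> matches Carol
All 9 rows appear; 2 have NULL customer.

SQL:
SELECT a.product, b.name AS customer
FROM orders a
LEFT JOIN customers b ON a.customer_id = b.id

Result:
product    | customer
-----------+---------
Headphones | Carol   
Monitor    | Ivan    
Lamp       | Ivan    
Tablet     | Victor  
Mouse      | Ivan    
Pen        | Victor  
Printer    | NULL    
Webcam     | NULL    
Desk       | Carol   


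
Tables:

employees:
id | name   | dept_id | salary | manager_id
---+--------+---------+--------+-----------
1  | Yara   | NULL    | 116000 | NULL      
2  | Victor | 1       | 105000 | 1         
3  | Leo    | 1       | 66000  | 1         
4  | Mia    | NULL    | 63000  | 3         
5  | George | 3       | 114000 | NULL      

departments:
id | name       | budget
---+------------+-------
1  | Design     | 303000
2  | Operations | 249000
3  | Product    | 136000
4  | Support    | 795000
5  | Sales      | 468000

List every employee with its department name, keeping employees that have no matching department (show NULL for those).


LEFT JOIN keeps every row from employees (the left table); where dept_id has no match in departments, the department columns become NULL. Walk through each employee:
  - employee 1 (Yara): dept_id=NULL, no match -> kept with NULL
  - employee 2 (Victor): dept_id=1 -> matches Design
  - employee 3 (Leo): dept_id=1 -> matches Design
  - employee 4 (Mia): dept_id=NULL, no match -> kept with NULL
  - employee 5 (George): dept_id=3 -> matches Product
All 5 rows appear; 2 have NULL department.

SQL:
SELECT a.name, b.name AS department
FROM employees a
LEFT JOIN departments b ON a.dept_id = b.id

Result:
name   | department
-------+-----------
Yara   | NULL      
Victor | Design    
Leo    | Design    
Mia    | NULL      
George | Product   


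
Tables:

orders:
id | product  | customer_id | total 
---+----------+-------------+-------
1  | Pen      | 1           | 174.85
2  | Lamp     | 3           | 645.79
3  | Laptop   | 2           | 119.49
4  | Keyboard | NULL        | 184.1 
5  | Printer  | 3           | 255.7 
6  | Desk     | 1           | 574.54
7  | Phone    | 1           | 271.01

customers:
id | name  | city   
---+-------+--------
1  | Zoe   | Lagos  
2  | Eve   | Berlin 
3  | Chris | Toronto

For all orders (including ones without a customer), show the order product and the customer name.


LEFT JOIN keeps every row from orders (the left table); where customer_id has no match in customers, the customer columns become NULL. Walk through each order:
  - order 1 (Pen): customer_id=1 -> matches Zoe
  - order 2 (Lamp): customer_id=3 -> matches Chris
  - order 3 (Laptop): customer_id=2 -> matches Eve
  - order 4 (Keyboard): customer_id=NULL, no match -> kept with NULL
  - order 5 (Printer): customer_id=3 -> matches Chris
  - order 6 (Desk): customer_id=1 -> matches Zoe
  - order 7 (Phone): customer_id=1 -> matches Zoe
All 7 rows appear; 1 has NULL customer.

SQL:
SELECT a.product, b.name AS customer
FROM orders a
LEFT JOIN customers b ON a.customer_id = b.id

Result:
product  | customer
---------+---------
Pen      | Zoe     
Lamp     | Chris   
Laptop   | Eve     
Keyboard | NULL    
Printer  | Chris   
Desk     | Zoe     
Phone    | Zoe     


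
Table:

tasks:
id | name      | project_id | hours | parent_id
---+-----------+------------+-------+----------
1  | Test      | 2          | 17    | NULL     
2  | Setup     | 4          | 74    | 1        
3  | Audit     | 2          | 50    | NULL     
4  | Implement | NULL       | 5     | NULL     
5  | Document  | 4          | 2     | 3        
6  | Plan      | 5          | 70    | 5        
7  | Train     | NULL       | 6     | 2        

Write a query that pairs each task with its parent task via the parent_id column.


This is a self-join: tasks is joined to a second copy of itself, matching each row's parent_id to another row's id. Use LEFT JOIN so rows with parent_id=NULL are kept.
  - task 1 (Test): parent_id=NULL -> NULL
  - task 2 (Setup): parent_id=1 -> Test
  - task 3 (Audit): parent_id=NULL -> NULL
  - task 4 (Implement): parent_id=NULL -> NULL
  - task 5 (Document): parent_id=3 -> Audit
  - task 6 (Plan): parent_id=5 -> Document
  - task 7 (Train): parent_id=2 -> Setup

SQL:
SELECT a.name AS item, b.name AS parent
FROM tasks a
LEFT JOIN tasks b ON a.parent_id = b.id

Result:
item      | parent  
----------+---------
Test      | NULL    
Setup     | Test    
Audit     | NULL    
Implement | NULL    
Document  | Audit   
Plan      | Document
Train     | Setup   


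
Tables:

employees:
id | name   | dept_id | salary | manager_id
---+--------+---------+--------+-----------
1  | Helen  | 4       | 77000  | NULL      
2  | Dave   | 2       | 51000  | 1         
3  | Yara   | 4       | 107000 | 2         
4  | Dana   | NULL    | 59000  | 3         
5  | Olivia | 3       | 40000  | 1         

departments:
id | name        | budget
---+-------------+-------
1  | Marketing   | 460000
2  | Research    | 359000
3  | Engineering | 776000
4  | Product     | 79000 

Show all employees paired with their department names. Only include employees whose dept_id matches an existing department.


INNER JOIN keeps only employees rows whose dept_id matches an id in departments. Walk through each employee:
  - employee 1 (Helen): dept_id=4 -> matches Product
  - employee 2 (Dave): dept_id=2 -> matches Research
  - employee 3 (Yara): dept_id=4 -> matches Product
  - employee 4 (Dana): dept_id=NULL, no match -> dropped
  - employee 5 (Olivia): dept_id=3 -> matches Engineering
So 1 of 5 rows is dropped.

SQL:
SELECT a.name, b.name AS department
FROM employees a
INNER JOIN departments b ON a.dept_id = b.id

Result:
name   | department 
-------+------------
Helen  | Product    
Dave   | Research   
Yara   | Product    
Olivia | Engineering


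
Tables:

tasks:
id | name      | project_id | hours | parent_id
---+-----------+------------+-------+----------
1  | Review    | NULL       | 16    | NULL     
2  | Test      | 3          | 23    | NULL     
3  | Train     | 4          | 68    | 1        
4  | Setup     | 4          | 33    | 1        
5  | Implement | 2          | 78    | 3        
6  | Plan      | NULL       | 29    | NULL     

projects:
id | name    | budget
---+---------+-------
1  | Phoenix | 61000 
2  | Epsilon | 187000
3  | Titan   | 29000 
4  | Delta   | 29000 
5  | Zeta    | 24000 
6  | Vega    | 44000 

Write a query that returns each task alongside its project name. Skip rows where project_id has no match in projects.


INNER JOIN keeps only tasks rows whose project_id matches an id in projects. Walk through each task:
  - task 1 (Review): project_id=NULL, no match -> dropped
  - task 2 (Test): project_id=3 -> matches Titan
  - task 3 (Train): project_id=4 -> matches Delta
  - task 4 (Setup): project_id=4 -> matches Delta
  - task 5 (Implement): project_id=2 -> matches Epsilon
  - task 6 (Plan): project_id=NULL, no match -> dropped
So 2 of 6 rows are dropped.

SQL:
SELECT a.name, b.name AS project
FROM tasks a
INNER JOIN projects b ON a.project_id = b.id

Result:
name      | project
----------+--------
Test      | Titan  
Train     | Delta  
Setup     | Delta  
Implement | Epsilon


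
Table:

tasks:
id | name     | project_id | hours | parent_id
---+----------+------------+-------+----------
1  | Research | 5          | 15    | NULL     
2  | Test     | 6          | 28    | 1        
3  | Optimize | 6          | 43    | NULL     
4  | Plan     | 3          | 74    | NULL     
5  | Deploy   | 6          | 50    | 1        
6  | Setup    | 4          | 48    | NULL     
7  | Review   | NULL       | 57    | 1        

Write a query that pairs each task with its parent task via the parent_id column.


This is a self-join: tasks is joined to a second copy of itself, matching each row's parent_id to another row's id. Use LEFT JOIN so rows with parent_id=NULL are kept.
  - task 1 (Research): parent_id=NULL -> NULL
  - task 2 (Test): parent_id=1 -> Research
  - task 3 (Optimize): parent_id=NULL -> NULL
  - task 4 (Plan): parent_id=NULL -> NULL
  - task 5 (Deploy): parent_id=1 -> Research
  - task 6 (Setup): parent_id=NULL -> NULL
  - task 7 (Review): parent_id=1 -> Research

SQL:
SELECT a.name AS item, b.name AS parent
FROM tasks a
LEFT JOIN tasks b ON a.parent_id = b.id

Result:
item     | parent  
---------+---------
Research | NULL    
Test     | Research
Optimize | NULL    
Plan     | NULL    
Deploy   | Research
Setup    | NULL    
Review   | Research


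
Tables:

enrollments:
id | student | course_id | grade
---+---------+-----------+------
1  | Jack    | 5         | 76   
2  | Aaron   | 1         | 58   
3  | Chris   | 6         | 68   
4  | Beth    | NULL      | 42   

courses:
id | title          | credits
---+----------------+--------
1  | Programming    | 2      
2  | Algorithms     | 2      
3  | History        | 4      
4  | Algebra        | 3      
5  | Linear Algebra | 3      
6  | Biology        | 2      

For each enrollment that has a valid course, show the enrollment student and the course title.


INNER JOIN keeps only enrollments rows whose course_id matches an id in courses. Walk through each enrollment:
  - enrollment 1 (Jack): course_id=5 -> matches Linear Algebra
  - enrollment 2 (Aaron): course_id=1 -> matches Programming
  - enrollment 3 (Chris): course_id=6 -> matches Biology
  - enrollment 4 (Beth): course_id=NULL, no match -> dropped
So 1 of 4 rows is dropped.

SQL:
SELECT a.student, b.title AS course
FROM enrollments a
INNER JOIN courses b ON a.course_id = b.id

Result:
student | course        
--------+---------------
Jack    | Linear Algebra
Aaron   | Programming   
Chris   | Biology       


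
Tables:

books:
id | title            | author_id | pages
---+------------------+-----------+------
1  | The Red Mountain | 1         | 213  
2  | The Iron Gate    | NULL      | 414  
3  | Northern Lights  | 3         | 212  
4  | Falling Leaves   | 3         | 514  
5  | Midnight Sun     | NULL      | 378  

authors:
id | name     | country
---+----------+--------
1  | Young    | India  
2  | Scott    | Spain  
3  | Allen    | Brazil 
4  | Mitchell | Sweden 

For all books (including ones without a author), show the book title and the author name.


LEFT JOIN keeps every row from books (the left table); where author_id has no match in authors, the author columns become NULL. Walk through each book:
  - book 1 (The Red Mountain): author_id=1 -> matches Young
  - book 2 (The Iron Gate): author_id=NULL, no match -> kept with NULL
  - book 3 (Northern Lights): author_id=3 -> matches Allen
  - book 4 (Falling Leaves): author_id=3 -> matches Allen
  - book 5 (Midnight Sun): author_id=NULL, no match -> kept with NULL
All 5 rows appear; 2 have NULL author.

SQL:
SELECT a.title, b.name AS author
FROM books a
LEFT JOIN authors b ON a.author_id = b.id

Result:
title            | author
-----------------+-------
The Red Mountain | Young 
The Iron Gate    | NULL  
Northern Lights  | Allen 
Falling Leaves   | Allen 
Midnight Sun     | NULL  


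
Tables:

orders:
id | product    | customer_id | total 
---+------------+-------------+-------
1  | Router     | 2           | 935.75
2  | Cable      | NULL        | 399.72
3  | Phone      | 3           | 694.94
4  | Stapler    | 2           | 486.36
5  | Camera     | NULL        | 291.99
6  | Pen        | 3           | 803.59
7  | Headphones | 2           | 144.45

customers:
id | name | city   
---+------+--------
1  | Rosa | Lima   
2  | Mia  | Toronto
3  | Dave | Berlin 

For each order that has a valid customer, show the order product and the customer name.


INNER JOIN keeps only orders rows whose customer_id matches an id in customers. Walk through each order:
  - order 1 (Router): customer_id=2 -> matches Mia
  - order 2 (Cable): customer_id=NULL, no match -> dropped
  - order 3 (Phone): customer_id=3 -> matches Dave
  - order 4 (Stapler): customer_id=2 -> matches Mia
  - order 5 (Camera): customer_id=NULL, no match -> dropped
  - order 6 (Pen): customer_id=3 -> matches Dave
  - order 7 (Headphones): customer_id=2 -> matches Mia
So 2 of 7 rows are dropped.

SQL:
SELECT a.product, b.name AS customer
FROM orders a
INNER JOIN customers b ON a.customer_id = b.id

Result:
product    | customer
-----------+---------
Router     | Mia     
Phone      | Dave    
Stapler    | Mia     
Pen        | Dave    
Headphones | Mia     


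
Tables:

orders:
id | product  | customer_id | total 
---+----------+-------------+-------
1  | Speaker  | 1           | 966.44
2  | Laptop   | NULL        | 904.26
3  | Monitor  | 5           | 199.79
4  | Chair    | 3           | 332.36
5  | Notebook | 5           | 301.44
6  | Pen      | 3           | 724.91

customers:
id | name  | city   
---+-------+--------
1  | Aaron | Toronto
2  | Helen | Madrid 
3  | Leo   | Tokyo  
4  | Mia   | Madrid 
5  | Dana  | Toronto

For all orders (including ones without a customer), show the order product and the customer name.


LEFT JOIN keeps every row from orders (the left table); where customer_id has no match in customers, the customer columns become NULL. Walk through each order:
  - order 1 (Speaker): customer_id=1 -> matches Aaron
  - order 2 (Laptop): customer_id=NULL, no match -> kept with NULL
  - order 3 (Monitor): customer_id=5 -> matches Dana
  - order 4 (Chair): customer_id=3 -> matches Leo
  - order 5 (Notebook): customer_id=5 -> matches Dana
  - order 6 (Pen): customer_id=3 -> matches Leo
All 6 rows appear; 1 has NULL customer.

SQL:
SELECT a.product, b.name AS customer
FROM orders a
LEFT JOIN customers b ON a.customer_id = b.id

Result:
product  | customer
---------+---------
Speaker  | Aaron   
Laptop   | NULL    
Monitor  | Dana    
Chair    | Leo     
Notebook | Dana    
Pen      | Leo     


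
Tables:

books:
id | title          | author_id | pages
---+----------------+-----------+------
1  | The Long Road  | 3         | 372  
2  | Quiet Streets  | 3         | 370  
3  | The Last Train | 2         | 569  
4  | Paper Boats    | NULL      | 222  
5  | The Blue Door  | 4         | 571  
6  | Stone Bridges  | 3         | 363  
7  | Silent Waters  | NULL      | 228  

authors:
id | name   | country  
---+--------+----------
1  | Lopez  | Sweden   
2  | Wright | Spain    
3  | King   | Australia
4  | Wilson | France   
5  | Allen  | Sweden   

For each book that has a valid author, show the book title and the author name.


INNER JOIN keeps only books rows whose author_id matches an id in authors. Walk through each book:
  - book 1 (The Long Road): author_id=3 -> matches King
  - book 2 (Quiet Streets): author_id=3 -> matches King
  - book 3 (The Last Train): author_id=2 -> matches Wright
  - book 4 (Paper Boats): author_id=NULL, no match -> dropped
  - book 5 (The Blue Door): author_id=4 -> matches Wilson
  - book 6 (Stone Bridges): author_id=3 -> matches King
  - book 7 (Silent Waters): author_id=NULL, no match -> dropped
So 2 of 7 rows are dropped.

SQL:
SELECT a.title, b.name AS author
FROM books a
INNER JOIN authors b ON a.author_id = b.id

Result:
title          | author
---------------+-------
The Long Road  | King  
Quiet Streets  | King  
The Last Train | Wright
The Blue Door  | Wilson
Stone Bridges  | King  


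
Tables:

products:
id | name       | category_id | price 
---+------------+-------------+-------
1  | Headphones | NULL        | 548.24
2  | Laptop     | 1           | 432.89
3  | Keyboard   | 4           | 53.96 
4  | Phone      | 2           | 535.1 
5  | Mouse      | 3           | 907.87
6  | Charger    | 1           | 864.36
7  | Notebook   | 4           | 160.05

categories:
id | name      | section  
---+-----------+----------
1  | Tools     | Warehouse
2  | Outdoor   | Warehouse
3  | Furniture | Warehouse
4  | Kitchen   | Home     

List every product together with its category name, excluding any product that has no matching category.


INNER JOIN keeps only products rows whose category_id matches an id in categories. Walk through each product:
  - product 1 (Headphones): category_id=NULL, no match -> dropped
  - product 2 (Laptop): category_id=1 -> matches Tools
  - product 3 (Keyboard): category_id=4 -> matches Kitchen
  - product 4 (Phone): category_id=2 -> matches Outdoor
  - product 5 (Mouse): category_id=3 -> matches Furniture
  - product 6 (Charger): category_id=1 -> matches Tools
  - product 7 (Notebook): category_id=4 -> matches Kitchen
So 1 of 7 rows is dropped.

SQL:
SELECT a.name, b.name AS category
FROM products a
INNER JOIN categories b ON a.category_id = b.id

Result:
name     | category 
---------+----------
Laptop   | Tools    
Keyboard | Kitchen  
Phone    | Outdoor  
Mouse    | Furniture
Charger  | Tools    
Notebook | Kitchen  


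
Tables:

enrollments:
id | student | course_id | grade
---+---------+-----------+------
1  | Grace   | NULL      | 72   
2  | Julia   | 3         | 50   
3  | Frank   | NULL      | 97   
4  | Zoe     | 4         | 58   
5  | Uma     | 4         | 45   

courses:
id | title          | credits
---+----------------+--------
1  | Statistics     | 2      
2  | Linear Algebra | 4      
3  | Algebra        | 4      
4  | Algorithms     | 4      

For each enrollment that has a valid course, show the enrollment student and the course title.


INNER JOIN keeps only enrollments rows whose course_id matches an id in courses. Walk through each enrollment:
  - enrollment 1 (Grace): course_id=NULL, no match -> dropped
  - enrollment 2 (Julia): course_id=3 -> matches Algebra
  - enrollment 3 (Frank): course_id=NULL, no match -> dropped
  - enrollment 4 (Zoe): course_id=4 -> matches Algorithms
  - enrollment 5 (Uma): course_id=4 -> matches Algorithms
So 2 of 5 rows are dropped.

SQL:
SELECT a.student, b.title AS course
FROM enrollments a
INNER JOIN courses b ON a.course_id = b.id

Result:
student | course    
--------+-----------
Julia   | Algebra   
Zoe     | Algorithms
Uma     | Algorithms


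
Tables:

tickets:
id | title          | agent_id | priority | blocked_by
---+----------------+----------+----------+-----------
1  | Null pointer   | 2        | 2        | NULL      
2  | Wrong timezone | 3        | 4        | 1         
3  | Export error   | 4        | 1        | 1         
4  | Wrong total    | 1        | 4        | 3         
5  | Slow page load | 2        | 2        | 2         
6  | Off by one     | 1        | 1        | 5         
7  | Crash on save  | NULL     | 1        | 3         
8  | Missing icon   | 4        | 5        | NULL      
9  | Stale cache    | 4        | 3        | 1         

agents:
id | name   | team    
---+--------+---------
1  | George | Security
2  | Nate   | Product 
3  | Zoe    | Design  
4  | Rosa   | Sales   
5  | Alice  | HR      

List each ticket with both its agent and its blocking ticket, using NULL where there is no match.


Two LEFT JOINs from the same base table tickets: one to agents via agent_id, one to tickets itself via blocked_by. Both are LEFT so every ticket is preserved.
Match against agents:
  - ticket 1 (Null pointer): agent_id=2 -> matches Nate
  - ticket 2 (Wrong timezone): agent_id=3 -> matches Zoe
  - ticket 3 (Export error): agent_id=4 -> matches Rosa
  - ticket 4 (Wrong total): agent_id=1 -> matches George
  - ticket 5 (Slow page load): agent_id=2 -> matches Nate
  - ticket 6 (Off by one): agent_id=1 -> matches George
  - ticket 7 (Crash on save): agent_id=NULL, no match -> kept with NULL
  - ticket 8 (Missing icon): agent_id=4 -> matches Rosa
  - ticket 9 (Stale cache): agent_id=4 -> matches Rosa
Match against tickets (self):
  - ticket 1 (Null pointer): blocked_by=NULL -> NULL
  - ticket 2 (Wrong timezone): blocked_by=1 -> Null pointer
  - ticket 3 (Export error): blocked_by=1 -> Null pointer
  - ticket 4 (Wrong total): blocked_by=3 -> Export error
  - ticket 5 (Slow page load): blocked_by=2 -> Wrong timezone
  - ticket 6 (Off by one): blocked_by=5 -> Slow page load
  - ticket 7 (Crash on save): blocked_by=3 -> Export error
  - ticket 8 (Missing icon): blocked_by=NULL -> NULL
  - ticket 9 (Stale cache): blocked_by=1 -> Null pointer

SQL:
SELECT a.title, b.name AS agent, c.title AS blocked_by
FROM tickets a
LEFT JOIN agents b ON a.agent_id = b.id
LEFT JOIN tickets c ON a.blocked_by = c.id

Result:
title          | agent  | blocked_by    
---------------+--------+---------------
Null pointer   | Nate   | NULL          
Wrong timezone | Zoe    | Null pointer  
Export error   | Rosa   | Null pointer  
Wrong total    | George | Export error  
Slow page load | Nate   | Wrong timezone
Off by one     | George | Slow page load
Crash on save  | NULL   | Export error  
Missing icon   | Rosa   | NULL          
Stale cache    | Rosa   | Null pointer  


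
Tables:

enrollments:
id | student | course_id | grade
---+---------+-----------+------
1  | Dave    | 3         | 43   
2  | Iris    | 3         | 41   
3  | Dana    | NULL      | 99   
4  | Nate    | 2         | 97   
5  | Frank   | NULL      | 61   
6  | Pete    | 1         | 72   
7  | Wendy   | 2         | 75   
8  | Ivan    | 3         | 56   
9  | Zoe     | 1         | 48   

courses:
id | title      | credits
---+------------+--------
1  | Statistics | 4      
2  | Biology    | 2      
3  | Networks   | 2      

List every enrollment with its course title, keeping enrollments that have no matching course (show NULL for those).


LEFT JOIN keeps every row from enrollments (the left table); where course_id has no match in courses, the course columns become NULL. Walk through each enrollment:
  - enrollment 1 (Dave): course_id=3 -> matches Networks
  - enrollment 2 (Iris): course_id=3 -> matches Networks
  - enrollment 3 (Dana): course_id=NULL, no match -> kept with NULL
  - enrollment 4 (Nate): course_id=2 -> matches Biology
  - enrollment 5 (Frank): course_id=NULL, no match -> kept with NULL
  - enrollment 6 (Pete): course_id=1 -> matches Statistics
  - enrollment 7 (Wendy): course_id=2 -> matches Biology
  - enrollment 8 (Ivan): course_id=3 -> matches Networks
  - enrollment 9 (Zoe): course_id=1 -> matches Statistics
All 9 rows appear; 2 have NULL course.

SQL:
SELECT a.student, b.title AS course
FROM enrollments a
LEFT JOIN courses b ON a.course_id = b.id

Result:
student | course    
--------+-----------
Dave    | Networks  
Iris    | Networks  
Dana    | NULL      
Nate    | Biology   
Frank   | NULL      
Pete    | Statistics
Wendy   | Biology   
Ivan    | Networks  
Zoe     | Statistics
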